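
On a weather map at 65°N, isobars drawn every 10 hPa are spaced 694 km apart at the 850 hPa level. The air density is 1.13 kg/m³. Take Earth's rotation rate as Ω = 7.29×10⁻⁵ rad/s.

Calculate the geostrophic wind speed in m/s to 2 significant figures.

Coriolis parameter at 65°N:
f = 2Ω sin φ = 2 × 7.29×10⁻⁵ × sin 65° = 1.32×10⁻⁴ s⁻¹
Pressure gradient: |∂P/∂n| = 1000 Pa / 694000 m = 1.44×10⁻³ Pa/m
Geostrophic balance (pressure-gradient force = Coriolis force):
V_g = (1/(fρ)) |∂P/∂n| = 1.44×10⁻³ / (1.32×10⁻⁴ × 1.13) = 9.65 m/s

9.7 m/s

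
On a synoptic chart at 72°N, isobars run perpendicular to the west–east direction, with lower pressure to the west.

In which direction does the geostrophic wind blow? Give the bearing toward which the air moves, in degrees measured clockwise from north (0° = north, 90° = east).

The pressure-gradient force points toward the west (bearing 270°).
Geostrophic balance: in the Northern Hemisphere the Coriolis force deflects motion to the right, so the geostrophic wind blows 90° to the right of the pressure-gradient force (low pressure on the left).
Rotating 270° by 90° clockwise gives 000° — the wind blows toward the north.

000°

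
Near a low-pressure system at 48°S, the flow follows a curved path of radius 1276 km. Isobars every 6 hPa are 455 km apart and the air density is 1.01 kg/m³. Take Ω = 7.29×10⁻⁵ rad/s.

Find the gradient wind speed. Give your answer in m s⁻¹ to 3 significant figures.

Coriolis parameter at 48°S:
f = 2Ω sin φ = 2 × 7.29×10⁻⁵ × sin 48° = 1.08×10⁻⁴ s⁻¹
Pressure gradient: |∂P/∂n| = 600 Pa / 455000 m = 1.32×10⁻³ Pa/m
Geostrophic speed: V_g = |∂P/∂n|/(fρ) = 1.32×10⁻³/(1.08×10⁻⁴ × 1.01) = 12.1 m/s
Around a low, centrifugal force acts outward with Coriolis, so pressure-gradient force balances both:
(1/ρ)|∂P/∂n| = fV + V²/R  →  V² + fR·V − fR·V_g = 0
With fR = 1.08×10⁻⁴ × 1276×10³ m = 138 m/s:
V = [−fR + √((fR)² + 4 fR V_g)]/2 = [−138 + √(138² + 4×138×12.1)]/2 = 11.2 m/s
Subgeostrophic (V < V_g = 12.1 m/s), as expected around a low.

11.2 m s⁻¹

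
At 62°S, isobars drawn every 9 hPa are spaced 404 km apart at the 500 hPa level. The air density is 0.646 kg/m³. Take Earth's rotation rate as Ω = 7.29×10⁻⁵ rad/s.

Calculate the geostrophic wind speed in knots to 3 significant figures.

52.1 knots

Coriolis parameter at 62°S:
f = 2Ω sin φ = 2 × 7.29×10⁻⁵ × sin 62° = 1.29×10⁻⁴ s⁻¹
Pressure gradient: |∂P/∂n| = 900 Pa / 404000 m = 2.23×10⁻³ Pa/m
Geostrophic balance (pressure-gradient force = Coriolis force):
V_g = (1/(fρ)) |∂P/∂n| = 2.23×10⁻³ / (1.29×10⁻⁴ × 0.646) = 26.8 m/s
Converting: 26.8 m/s × 1.944 = 52.1 knots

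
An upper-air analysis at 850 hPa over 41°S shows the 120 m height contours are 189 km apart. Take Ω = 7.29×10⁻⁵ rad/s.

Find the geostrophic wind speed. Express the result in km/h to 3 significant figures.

234 km/h

Coriolis parameter at 41°S:
f = 2Ω sin φ = 2 × 7.29×10⁻⁵ × sin 41° = 9.57×10⁻⁵ s⁻¹
Height gradient: |∂Z/∂n| = 120 m / 189000 m = 6.35×10⁻⁴
On a pressure surface, geostrophic balance gives V_g = (g/f)|∂Z/∂n|:
V_g = 9.81 × 6.35×10⁻⁴ / 9.57×10⁻⁵ = 65.1 m/s
Converting: 65.1 m/s × 3.6 = 234 km/h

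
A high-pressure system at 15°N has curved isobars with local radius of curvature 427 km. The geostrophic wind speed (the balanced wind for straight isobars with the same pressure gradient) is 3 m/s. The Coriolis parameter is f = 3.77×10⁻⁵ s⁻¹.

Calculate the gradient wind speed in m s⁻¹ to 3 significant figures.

3.99 m s⁻¹

Around a high, pressure-gradient force acts outward with centrifugal, so Coriolis balances both:
fV = (1/ρ)|∂P/∂n| + V²/R  →  V² − fR·V + fR·V_g = 0
With fR = 3.77×10⁻⁵ × 427×10³ m = 16.1 m/s:
V = [fR − √((fR)² − 4 fR V_g)]/2 = [16.1 − √(16.1² − 4×16.1×3)]/2 = 3.99 m/s
Supergeostrophic (V > V_g = 3 m/s), as expected around a high.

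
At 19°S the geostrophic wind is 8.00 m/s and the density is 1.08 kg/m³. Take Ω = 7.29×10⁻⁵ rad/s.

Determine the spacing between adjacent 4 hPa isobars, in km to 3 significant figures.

975 km

Coriolis parameter at 19°S:
f = 2Ω sin φ = 2 × 7.29×10⁻⁵ × sin 19° = 4.75×10⁻⁵ s⁻¹
Geostrophic balance rearranged: |∂P/∂n| = f ρ V_g
|∂P/∂n| = 4.75×10⁻⁵ × 1.08 × 8.00 = 4.10×10⁻⁴ Pa/m
Isobar spacing: Δn = ΔP/|∂P/∂n| = 400 Pa / 4.10×10⁻⁴ Pa/m = 975319 m ≈ 975 km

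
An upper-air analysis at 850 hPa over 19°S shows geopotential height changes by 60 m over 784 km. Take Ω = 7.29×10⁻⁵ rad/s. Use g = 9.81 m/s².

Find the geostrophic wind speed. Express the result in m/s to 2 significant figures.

16 m/s

Coriolis parameter at 19°S:
f = 2Ω sin φ = 2 × 7.29×10⁻⁵ × sin 19° = 4.75×10⁻⁵ s⁻¹
Height gradient: |∂Z/∂n| = 60 m / 784000 m = 7.65×10⁻⁵
On a pressure surface, geostrophic balance gives V_g = (g/f)|∂Z/∂n|:
V_g = 9.81 × 7.65×10⁻⁵ / 4.75×10⁻⁵ = 15.8 m/s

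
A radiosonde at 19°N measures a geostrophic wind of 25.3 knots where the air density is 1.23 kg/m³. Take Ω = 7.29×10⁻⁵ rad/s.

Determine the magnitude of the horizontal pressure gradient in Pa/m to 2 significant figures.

Coriolis parameter at 19°N:
f = 2Ω sin φ = 2 × 7.29×10⁻⁵ × sin 19° = 4.75×10⁻⁵ s⁻¹
Wind speed in SI: 25.3 knots = 13.0 m/s
Geostrophic balance rearranged: |∂P/∂n| = f ρ V_g
|∂P/∂n| = 4.75×10⁻⁵ × 1.23 × 13.0 = 7.60×10⁻⁴ Pa/m

7.6×10⁻⁴ Pa/m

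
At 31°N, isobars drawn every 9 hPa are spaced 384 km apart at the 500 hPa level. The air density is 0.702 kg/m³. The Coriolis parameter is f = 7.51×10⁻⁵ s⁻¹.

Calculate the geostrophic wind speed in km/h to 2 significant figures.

Pressure gradient: |∂P/∂n| = 900 Pa / 384000 m = 2.34×10⁻³ Pa/m
Geostrophic balance (pressure-gradient force = Coriolis force):
V_g = (1/(fρ)) |∂P/∂n| = 2.34×10⁻³ / (7.51×10⁻⁵ × 0.702) = 44.5 m/s
Converting: 44.5 m/s × 3.6 = 160 km/h

160 km/h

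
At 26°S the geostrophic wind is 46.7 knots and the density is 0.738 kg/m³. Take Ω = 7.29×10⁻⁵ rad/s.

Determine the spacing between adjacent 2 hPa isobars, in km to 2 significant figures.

180 km

Coriolis parameter at 26°S:
f = 2Ω sin φ = 2 × 7.29×10⁻⁵ × sin 26° = 6.39×10⁻⁵ s⁻¹
Wind speed in SI: 46.7 knots = 24.0 m/s
Geostrophic balance rearranged: |∂P/∂n| = f ρ V_g
|∂P/∂n| = 6.39×10⁻⁵ × 0.738 × 24.0 = 1.13×10⁻³ Pa/m
Isobar spacing: Δn = ΔP/|∂P/∂n| = 200 Pa / 1.13×10⁻³ Pa/m = 176490 m ≈ 180 km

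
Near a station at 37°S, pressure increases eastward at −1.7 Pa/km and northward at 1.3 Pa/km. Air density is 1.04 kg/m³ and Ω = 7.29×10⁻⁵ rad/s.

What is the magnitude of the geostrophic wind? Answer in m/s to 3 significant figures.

Coriolis parameter at 37°S:
f = 2Ω sin φ = 2 × 7.29×10⁻⁵ × sin 37° = 8.77×10⁻⁵ s⁻¹
In the Southern Hemisphere f is negative: f = −8.77×10⁻⁵ s⁻¹.
Component geostrophic relations (x east, y north):
u_g = −(1/(fρ)) ∂P/∂y,  v_g = (1/(fρ)) ∂P/∂x
u_g = −(1.3×10⁻³)/(−8.77×10⁻⁵ × 1.04) = 14.2 m/s;  v_g = (−1.7×10⁻³)/(−8.77×10⁻⁵ × 1.04) = 18.6 m/s
|V_g| = √(u_g² + v_g²) = 23.5 m/s

23.5 m/s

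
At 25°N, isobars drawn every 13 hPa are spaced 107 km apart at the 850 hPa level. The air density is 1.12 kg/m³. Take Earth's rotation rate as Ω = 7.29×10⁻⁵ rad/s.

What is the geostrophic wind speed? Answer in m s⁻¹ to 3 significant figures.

176 m s⁻¹

Coriolis parameter at 25°N:
f = 2Ω sin φ = 2 × 7.29×10⁻⁵ × sin 25° = 6.16×10⁻⁵ s⁻¹
Pressure gradient: |∂P/∂n| = 1300 Pa / 107000 m = 1.21×10⁻² Pa/m
Geostrophic balance (pressure-gradient force = Coriolis force):
V_g = (1/(fρ)) |∂P/∂n| = 1.21×10⁻² / (6.16×10⁻⁵ × 1.12) = 176 m/s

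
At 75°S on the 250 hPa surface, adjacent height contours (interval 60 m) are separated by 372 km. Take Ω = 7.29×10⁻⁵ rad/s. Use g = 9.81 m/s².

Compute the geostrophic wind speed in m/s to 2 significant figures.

11 m/s

Coriolis parameter at 75°S:
f = 2Ω sin φ = 2 × 7.29×10⁻⁵ × sin 75° = 1.41×10⁻⁴ s⁻¹
Height gradient: |∂Z/∂n| = 60 m / 372000 m = 1.61×10⁻⁴
On a pressure surface, geostrophic balance gives V_g = (g/f)|∂Z/∂n|:
V_g = 9.81 × 1.61×10⁻⁴ / 1.41×10⁻⁴ = 11.2 m/s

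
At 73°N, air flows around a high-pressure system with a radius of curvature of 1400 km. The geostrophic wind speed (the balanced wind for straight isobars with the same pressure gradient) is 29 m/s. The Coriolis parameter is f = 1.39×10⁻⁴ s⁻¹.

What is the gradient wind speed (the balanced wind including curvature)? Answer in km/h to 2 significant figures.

Around a high, pressure-gradient force acts outward with centrifugal, so Coriolis balances both:
fV = (1/ρ)|∂P/∂n| + V²/R  →  V² − fR·V + fR·V_g = 0
With fR = 1.39×10⁻⁴ × 1400×10³ m = 195 m/s:
V = [fR − √((fR)² − 4 fR V_g)]/2 = [195 − √(195² − 4×195×29)]/2 = 35.5 m/s
Supergeostrophic (V > V_g = 29 m/s), as expected around a high.
Converting: 35.5 m/s × 3.6 = 130 km/h

130 km/h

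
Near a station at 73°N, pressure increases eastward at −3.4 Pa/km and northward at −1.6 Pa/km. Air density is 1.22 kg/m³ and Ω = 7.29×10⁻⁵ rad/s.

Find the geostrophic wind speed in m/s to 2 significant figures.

Coriolis parameter at 73°N:
f = 2Ω sin φ = 2 × 7.29×10⁻⁵ × sin 73° = 1.39×10⁻⁴ s⁻¹
Component geostrophic relations (x east, y north):
u_g = −(1/(fρ)) ∂P/∂y,  v_g = (1/(fρ)) ∂P/∂x
u_g = −(−1.6×10⁻³)/(1.39×10⁻⁴ × 1.22) = 9.41 m/s;  v_g = (−3.4×10⁻³)/(1.39×10⁻⁴ × 1.22) = −20.0 m/s
|V_g| = √(u_g² + v_g²) = 22.1 m/s

22 m/s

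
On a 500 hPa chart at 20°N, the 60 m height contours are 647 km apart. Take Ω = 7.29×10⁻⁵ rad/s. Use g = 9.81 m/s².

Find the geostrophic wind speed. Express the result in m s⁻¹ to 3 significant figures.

Coriolis parameter at 20°N:
f = 2Ω sin φ = 2 × 7.29×10⁻⁵ × sin 20° = 4.99×10⁻⁵ s⁻¹
Height gradient: |∂Z/∂n| = 60 m / 647000 m = 9.27×10⁻⁵
On a pressure surface, geostrophic balance gives V_g = (g/f)|∂Z/∂n|:
V_g = 9.81 × 9.27×10⁻⁵ / 4.99×10⁻⁵ = 18.2 m/s

18.2 m s⁻¹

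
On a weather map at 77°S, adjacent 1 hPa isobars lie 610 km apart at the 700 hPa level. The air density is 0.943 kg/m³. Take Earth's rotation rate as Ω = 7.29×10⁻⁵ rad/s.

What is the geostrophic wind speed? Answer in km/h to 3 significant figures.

Coriolis parameter at 77°S:
f = 2Ω sin φ = 2 × 7.29×10⁻⁵ × sin 77° = 1.42×10⁻⁴ s⁻¹
Pressure gradient: |∂P/∂n| = 100 Pa / 610000 m = 1.64×10⁻⁴ Pa/m
Geostrophic balance (pressure-gradient force = Coriolis force):
V_g = (1/(fρ)) |∂P/∂n| = 1.64×10⁻⁴ / (1.42×10⁻⁴ × 0.943) = 1.22 m/s
Converting: 1.22 m/s × 3.6 = 4.41 km/h

4.41 km/h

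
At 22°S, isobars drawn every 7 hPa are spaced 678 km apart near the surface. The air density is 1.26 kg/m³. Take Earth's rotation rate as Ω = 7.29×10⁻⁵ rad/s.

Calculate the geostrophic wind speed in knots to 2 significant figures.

29 knots

Coriolis parameter at 22°S:
f = 2Ω sin φ = 2 × 7.29×10⁻⁵ × sin 22° = 5.46×10⁻⁵ s⁻¹
Pressure gradient: |∂P/∂n| = 700 Pa / 678000 m = 1.03×10⁻³ Pa/m
Geostrophic balance (pressure-gradient force = Coriolis force):
V_g = (1/(fρ)) |∂P/∂n| = 1.03×10⁻³ / (5.46×10⁻⁵ × 1.26) = 15.0 m/s
Converting: 15.0 m/s × 1.944 = 29 knots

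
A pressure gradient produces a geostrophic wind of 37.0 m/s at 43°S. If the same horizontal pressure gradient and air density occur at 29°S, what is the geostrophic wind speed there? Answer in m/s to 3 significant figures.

52.0 m/s

With the same pressure gradient and density, V_g ∝ 1/f ∝ 1/sin φ.
V₂ = V₁ · sin φ₁ / sin φ₂ = 37.0 × sin 43° / sin 29°
V₂ = 37.0 × 0.6820/0.4848 = 52.0 m/s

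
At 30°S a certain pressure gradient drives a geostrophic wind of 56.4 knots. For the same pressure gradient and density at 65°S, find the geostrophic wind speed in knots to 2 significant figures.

31 knots

With the same pressure gradient and density, V_g ∝ 1/f ∝ 1/sin φ.
V₂ = V₁ · sin φ₁ / sin φ₂ = 56.4 × sin 30° / sin 65°
V₂ = 56.4 × 0.5000/0.9063 = 31 knots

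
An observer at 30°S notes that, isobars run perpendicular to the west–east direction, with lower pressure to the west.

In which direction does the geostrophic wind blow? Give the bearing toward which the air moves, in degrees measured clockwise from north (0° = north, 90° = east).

180°

The pressure-gradient force points toward the west (bearing 270°).
Geostrophic balance: in the Southern Hemisphere the Coriolis force deflects motion to the left, so the geostrophic wind blows 90° to the left of the pressure-gradient force (low pressure on the right).
Rotating 270° by 90° counterclockwise gives 180° — the wind blows toward the south.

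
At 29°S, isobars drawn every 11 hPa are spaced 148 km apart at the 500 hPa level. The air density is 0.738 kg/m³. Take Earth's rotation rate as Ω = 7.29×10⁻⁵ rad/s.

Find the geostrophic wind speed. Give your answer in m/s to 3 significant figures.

142 m/s

Coriolis parameter at 29°S:
f = 2Ω sin φ = 2 × 7.29×10⁻⁵ × sin 29° = 7.07×10⁻⁵ s⁻¹
Pressure gradient: |∂P/∂n| = 1100 Pa / 148000 m = 7.43×10⁻³ Pa/m
Geostrophic balance (pressure-gradient force = Coriolis force):
V_g = (1/(fρ)) |∂P/∂n| = 7.43×10⁻³ / (7.07×10⁻⁵ × 0.738) = 142 m/s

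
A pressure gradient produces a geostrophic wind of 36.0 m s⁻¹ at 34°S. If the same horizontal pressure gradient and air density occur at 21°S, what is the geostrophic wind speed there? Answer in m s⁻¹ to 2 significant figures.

56 m s⁻¹

With the same pressure gradient and density, V_g ∝ 1/f ∝ 1/sin φ.
V₂ = V₁ · sin φ₁ / sin φ₂ = 36.0 × sin 34° / sin 21°
V₂ = 36.0 × 0.5592/0.3584 = 56 m s⁻¹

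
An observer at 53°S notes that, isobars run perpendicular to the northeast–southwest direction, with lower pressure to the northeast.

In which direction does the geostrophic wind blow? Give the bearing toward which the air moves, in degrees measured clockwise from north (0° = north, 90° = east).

The pressure-gradient force points toward the northeast (bearing 045°).
Geostrophic balance: in the Southern Hemisphere the Coriolis force deflects motion to the left, so the geostrophic wind blows 90° to the left of the pressure-gradient force (low pressure on the right).
Rotating 045° by 90° counterclockwise gives 315° — the wind blows toward the northwest.

315°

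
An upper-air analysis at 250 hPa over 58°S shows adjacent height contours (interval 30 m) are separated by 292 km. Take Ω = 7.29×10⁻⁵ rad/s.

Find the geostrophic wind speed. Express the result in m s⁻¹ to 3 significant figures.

8.15 m s⁻¹

Coriolis parameter at 58°S:
f = 2Ω sin φ = 2 × 7.29×10⁻⁵ × sin 58° = 1.24×10⁻⁴ s⁻¹
Height gradient: |∂Z/∂n| = 30 m / 292000 m = 1.03×10⁻⁴
On a pressure surface, geostrophic balance gives V_g = (g/f)|∂Z/∂n|:
V_g = 9.81 × 1.03×10⁻⁴ / 1.24×10⁻⁴ = 8.15 m/s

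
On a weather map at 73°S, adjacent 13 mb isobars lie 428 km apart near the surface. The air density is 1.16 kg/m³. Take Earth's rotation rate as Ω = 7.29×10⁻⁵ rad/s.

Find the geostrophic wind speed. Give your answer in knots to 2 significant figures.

37 knots

Coriolis parameter at 73°S:
f = 2Ω sin φ = 2 × 7.29×10⁻⁵ × sin 73° = 1.39×10⁻⁴ s⁻¹
Pressure gradient: |∂P/∂n| = 1300 Pa / 428000 m = 3.04×10⁻³ Pa/m
Geostrophic balance (pressure-gradient force = Coriolis force):
V_g = (1/(fρ)) |∂P/∂n| = 3.04×10⁻³ / (1.39×10⁻⁴ × 1.16) = 18.8 m/s
Converting: 18.8 m/s × 1.944 = 37 knots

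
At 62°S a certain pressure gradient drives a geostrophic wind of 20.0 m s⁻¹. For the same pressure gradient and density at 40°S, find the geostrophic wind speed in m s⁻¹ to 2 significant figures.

27 m s⁻¹

With the same pressure gradient and density, V_g ∝ 1/f ∝ 1/sin φ.
V₂ = V₁ · sin φ₁ / sin φ₂ = 20.0 × sin 62° / sin 40°
V₂ = 20.0 × 0.8829/0.6428 = 27 m s⁻¹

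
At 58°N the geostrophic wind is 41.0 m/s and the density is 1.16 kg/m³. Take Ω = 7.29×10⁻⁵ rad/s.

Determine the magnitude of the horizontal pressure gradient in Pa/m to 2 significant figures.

5.9×10⁻³ Pa/m

Coriolis parameter at 58°N:
f = 2Ω sin φ = 2 × 7.29×10⁻⁵ × sin 58° = 1.24×10⁻⁴ s⁻¹
Geostrophic balance rearranged: |∂P/∂n| = f ρ V_g
|∂P/∂n| = 1.24×10⁻⁴ × 1.16 × 41.0 = 5.88×10⁻³ Pa/m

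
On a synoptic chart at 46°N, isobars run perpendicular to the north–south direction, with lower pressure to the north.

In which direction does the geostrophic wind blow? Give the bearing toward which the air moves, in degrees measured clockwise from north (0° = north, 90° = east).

090°

The pressure-gradient force points toward the north (bearing 000°).
Geostrophic balance: in the Northern Hemisphere the Coriolis force deflects motion to the right, so the geostrophic wind blows 90° to the right of the pressure-gradient force (low pressure on the left).
Rotating 000° by 90° clockwise gives 090° — the wind blows toward the east.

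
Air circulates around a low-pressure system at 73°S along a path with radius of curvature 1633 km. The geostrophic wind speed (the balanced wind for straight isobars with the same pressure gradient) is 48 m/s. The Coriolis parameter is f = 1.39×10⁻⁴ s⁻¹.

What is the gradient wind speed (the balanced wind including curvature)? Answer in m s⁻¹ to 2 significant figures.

Around a low, centrifugal force acts outward with Coriolis, so pressure-gradient force balances both:
(1/ρ)|∂P/∂n| = fV + V²/R  →  V² + fR·V − fR·V_g = 0
With fR = 1.39×10⁻⁴ × 1633×10³ m = 227 m/s:
V = [−fR + √((fR)² + 4 fR V_g)]/2 = [−227 + √(227² + 4×227×48)]/2 = 40.7 m/s
Subgeostrophic (V < V_g = 48 m/s), as expected around a low.

41 m s⁻¹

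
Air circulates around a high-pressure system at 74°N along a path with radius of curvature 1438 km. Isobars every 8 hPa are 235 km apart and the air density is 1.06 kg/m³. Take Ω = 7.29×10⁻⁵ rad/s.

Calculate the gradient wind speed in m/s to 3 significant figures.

26.4 m/s

Coriolis parameter at 74°N:
f = 2Ω sin φ = 2 × 7.29×10⁻⁵ × sin 74° = 1.40×10⁻⁴ s⁻¹
Pressure gradient: |∂P/∂n| = 800 Pa / 235000 m = 3.40×10⁻³ Pa/m
Geostrophic speed: V_g = |∂P/∂n|/(fρ) = 3.40×10⁻³/(1.40×10⁻⁴ × 1.06) = 22.9 m/s
Around a high, pressure-gradient force acts outward with centrifugal, so Coriolis balances both:
fV = (1/ρ)|∂P/∂n| + V²/R  →  V² − fR·V + fR·V_g = 0
With fR = 1.40×10⁻⁴ × 1438×10³ m = 202 m/s:
V = [fR − √((fR)² − 4 fR V_g)]/2 = [202 − √(202² − 4×202×22.9)]/2 = 26.4 m/s
Supergeostrophic (V > V_g = 22.9 m/s), as expected around a high.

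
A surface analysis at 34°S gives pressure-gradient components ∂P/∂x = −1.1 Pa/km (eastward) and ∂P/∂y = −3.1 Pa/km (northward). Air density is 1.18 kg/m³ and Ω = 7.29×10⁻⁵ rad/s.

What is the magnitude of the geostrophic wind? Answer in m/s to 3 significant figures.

34.2 m/s

Coriolis parameter at 34°S:
f = 2Ω sin φ = 2 × 7.29×10⁻⁵ × sin 34° = 8.15×10⁻⁵ s⁻¹
In the Southern Hemisphere f is negative: f = −8.15×10⁻⁵ s⁻¹.
Component geostrophic relations (x east, y north):
u_g = −(1/(fρ)) ∂P/∂y,  v_g = (1/(fρ)) ∂P/∂x
u_g = −(−3.1×10⁻³)/(−8.15×10⁻⁵ × 1.18) = −32.2 m/s;  v_g = (−1.1×10⁻³)/(−8.15×10⁻⁵ × 1.18) = 11.4 m/s
|V_g| = √(u_g² + v_g²) = 34.2 m/s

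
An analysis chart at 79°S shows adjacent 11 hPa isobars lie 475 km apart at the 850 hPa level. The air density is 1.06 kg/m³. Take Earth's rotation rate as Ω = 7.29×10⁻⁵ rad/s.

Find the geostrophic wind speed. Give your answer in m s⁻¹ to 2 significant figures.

15 m s⁻¹

Coriolis parameter at 79°S:
f = 2Ω sin φ = 2 × 7.29×10⁻⁵ × sin 79° = 1.43×10⁻⁴ s⁻¹
Pressure gradient: |∂P/∂n| = 1100 Pa / 475000 m = 2.32×10⁻³ Pa/m
Geostrophic balance (pressure-gradient force = Coriolis force):
V_g = (1/(fρ)) |∂P/∂n| = 2.32×10⁻³ / (1.43×10⁻⁴ × 1.06) = 15.3 m/s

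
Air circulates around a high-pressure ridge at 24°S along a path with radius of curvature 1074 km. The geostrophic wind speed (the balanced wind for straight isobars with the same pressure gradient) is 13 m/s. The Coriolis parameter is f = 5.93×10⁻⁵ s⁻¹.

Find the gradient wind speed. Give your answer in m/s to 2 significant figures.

Around a high, pressure-gradient force acts outward with centrifugal, so Coriolis balances both:
fV = (1/ρ)|∂P/∂n| + V²/R  →  V² − fR·V + fR·V_g = 0
With fR = 5.93×10⁻⁵ × 1074×10³ m = 63.7 m/s:
V = [fR − √((fR)² − 4 fR V_g)]/2 = [63.7 − √(63.7² − 4×63.7×13)]/2 = 18.2 m/s
Supergeostrophic (V > V_g = 13 m/s), as expected around a high.

18 m/s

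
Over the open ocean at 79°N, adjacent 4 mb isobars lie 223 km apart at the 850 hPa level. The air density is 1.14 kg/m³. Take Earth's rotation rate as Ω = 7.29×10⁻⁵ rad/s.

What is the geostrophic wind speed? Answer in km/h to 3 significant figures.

Coriolis parameter at 79°N:
f = 2Ω sin φ = 2 × 7.29×10⁻⁵ × sin 79° = 1.43×10⁻⁴ s⁻¹
Pressure gradient: |∂P/∂n| = 400 Pa / 223000 m = 1.79×10⁻³ Pa/m
Geostrophic balance (pressure-gradient force = Coriolis force):
V_g = (1/(fρ)) |∂P/∂n| = 1.79×10⁻³ / (1.43×10⁻⁴ × 1.14) = 11.0 m/s
Converting: 11.0 m/s × 3.6 = 39.6 km/h

39.6 km/h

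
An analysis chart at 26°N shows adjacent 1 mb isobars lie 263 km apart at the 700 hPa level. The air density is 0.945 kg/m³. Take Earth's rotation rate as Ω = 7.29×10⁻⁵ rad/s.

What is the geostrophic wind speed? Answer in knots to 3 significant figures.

Coriolis parameter at 26°N:
f = 2Ω sin φ = 2 × 7.29×10⁻⁵ × sin 26° = 6.39×10⁻⁵ s⁻¹
Pressure gradient: |∂P/∂n| = 100 Pa / 263000 m = 3.80×10⁻⁴ Pa/m
Geostrophic balance (pressure-gradient force = Coriolis force):
V_g = (1/(fρ)) |∂P/∂n| = 3.80×10⁻⁴ / (6.39×10⁻⁵ × 0.945) = 6.30 m/s
Converting: 6.30 m/s × 1.944 = 12.2 knots

12.2 knots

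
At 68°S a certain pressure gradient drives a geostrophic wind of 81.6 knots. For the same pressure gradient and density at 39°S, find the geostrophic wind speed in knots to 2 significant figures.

With the same pressure gradient and density, V_g ∝ 1/f ∝ 1/sin φ.
V₂ = V₁ · sin φ₁ / sin φ₂ = 81.6 × sin 68° / sin 39°
V₂ = 81.6 × 0.9272/0.6293 = 120 knots

120 knots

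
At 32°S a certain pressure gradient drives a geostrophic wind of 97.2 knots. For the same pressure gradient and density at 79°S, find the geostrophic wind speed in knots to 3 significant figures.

52.5 knots

With the same pressure gradient and density, V_g ∝ 1/f ∝ 1/sin φ.
V₂ = V₁ · sin φ₁ / sin φ₂ = 97.2 × sin 32° / sin 79°
V₂ = 97.2 × 0.5299/0.9816 = 52.5 knots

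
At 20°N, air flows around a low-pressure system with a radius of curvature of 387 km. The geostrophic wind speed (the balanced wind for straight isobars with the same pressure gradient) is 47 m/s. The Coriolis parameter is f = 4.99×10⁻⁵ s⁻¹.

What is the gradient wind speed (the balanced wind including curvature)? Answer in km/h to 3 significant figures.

Around a low, centrifugal force acts outward with Coriolis, so pressure-gradient force balances both:
(1/ρ)|∂P/∂n| = fV + V²/R  →  V² + fR·V − fR·V_g = 0
With fR = 4.99×10⁻⁵ × 387×10³ m = 19.3 m/s:
V = [−fR + √((fR)² + 4 fR V_g)]/2 = [−19.3 + √(19.3² + 4×19.3×47)]/2 = 22 m/s
Subgeostrophic (V < V_g = 47 m/s), as expected around a low.
Converting: 22 m/s × 3.6 = 79.1 km/h

79.1 km/h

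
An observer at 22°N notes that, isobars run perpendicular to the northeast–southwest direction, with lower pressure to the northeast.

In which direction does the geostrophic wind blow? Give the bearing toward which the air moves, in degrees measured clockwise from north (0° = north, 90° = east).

The pressure-gradient force points toward the northeast (bearing 045°).
Geostrophic balance: in the Northern Hemisphere the Coriolis force deflects motion to the right, so the geostrophic wind blows 90° to the right of the pressure-gradient force (low pressure on the left).
Rotating 045° by 90° clockwise gives 135° — the wind blows toward the southeast.

135°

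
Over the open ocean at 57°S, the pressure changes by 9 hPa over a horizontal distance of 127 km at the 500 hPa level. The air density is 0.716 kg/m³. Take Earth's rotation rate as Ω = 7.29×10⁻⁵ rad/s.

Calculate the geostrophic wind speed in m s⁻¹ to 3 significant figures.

80.9 m s⁻¹

Coriolis parameter at 57°S:
f = 2Ω sin φ = 2 × 7.29×10⁻⁵ × sin 57° = 1.22×10⁻⁴ s⁻¹
Pressure gradient: |∂P/∂n| = 900 Pa / 127000 m = 7.09×10⁻³ Pa/m
Geostrophic balance (pressure-gradient force = Coriolis force):
V_g = (1/(fρ)) |∂P/∂n| = 7.09×10⁻³ / (1.22×10⁻⁴ × 0.716) = 80.9 m/s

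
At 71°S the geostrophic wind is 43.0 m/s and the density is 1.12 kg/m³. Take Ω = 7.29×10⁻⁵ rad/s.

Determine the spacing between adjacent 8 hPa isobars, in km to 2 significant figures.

Coriolis parameter at 71°S:
f = 2Ω sin φ = 2 × 7.29×10⁻⁵ × sin 71° = 1.38×10⁻⁴ s⁻¹
Geostrophic balance rearranged: |∂P/∂n| = f ρ V_g
|∂P/∂n| = 1.38×10⁻⁴ × 1.12 × 43.0 = 6.64×10⁻³ Pa/m
Isobar spacing: Δn = ΔP/|∂P/∂n| = 800 Pa / 6.64×10⁻³ Pa/m = 120497 m ≈ 120 km

120 km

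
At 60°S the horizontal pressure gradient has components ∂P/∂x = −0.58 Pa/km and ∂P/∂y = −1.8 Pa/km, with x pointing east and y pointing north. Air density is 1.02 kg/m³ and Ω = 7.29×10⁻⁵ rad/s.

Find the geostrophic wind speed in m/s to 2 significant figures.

Coriolis parameter at 60°S:
f = 2Ω sin φ = 2 × 7.29×10⁻⁵ × sin 60° = 1.26×10⁻⁴ s⁻¹
In the Southern Hemisphere f is negative: f = −1.26×10⁻⁴ s⁻¹.
Component geostrophic relations (x east, y north):
u_g = −(1/(fρ)) ∂P/∂y,  v_g = (1/(fρ)) ∂P/∂x
u_g = −(−1.8×10⁻³)/(−1.26×10⁻⁴ × 1.02) = −14.0 m/s;  v_g = (−0.58×10⁻³)/(−1.26×10⁻⁴ × 1.02) = 4.50 m/s
|V_g| = √(u_g² + v_g²) = 14.7 m/s

15 m/s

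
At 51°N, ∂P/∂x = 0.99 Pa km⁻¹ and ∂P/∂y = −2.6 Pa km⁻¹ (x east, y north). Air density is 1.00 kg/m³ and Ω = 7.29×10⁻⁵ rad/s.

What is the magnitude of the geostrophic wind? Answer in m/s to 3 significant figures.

24.6 m/s

Coriolis parameter at 51°N:
f = 2Ω sin φ = 2 × 7.29×10⁻⁵ × sin 51° = 1.13×10⁻⁴ s⁻¹
Component geostrophic relations (x east, y north):
u_g = −(1/(fρ)) ∂P/∂y,  v_g = (1/(fρ)) ∂P/∂x
u_g = −(−2.6×10⁻³)/(1.13×10⁻⁴ × 1.00) = 22.9 m/s;  v_g = (0.99×10⁻³)/(1.13×10⁻⁴ × 1.00) = 8.74 m/s
|V_g| = √(u_g² + v_g²) = 24.6 m/s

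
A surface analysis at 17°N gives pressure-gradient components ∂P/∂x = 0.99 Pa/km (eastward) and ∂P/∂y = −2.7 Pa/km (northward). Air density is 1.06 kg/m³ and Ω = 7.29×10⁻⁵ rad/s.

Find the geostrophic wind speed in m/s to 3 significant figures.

63.6 m/s

Coriolis parameter at 17°N:
f = 2Ω sin φ = 2 × 7.29×10⁻⁵ × sin 17° = 4.26×10⁻⁵ s⁻¹
Component geostrophic relations (x east, y north):
u_g = −(1/(fρ)) ∂P/∂y,  v_g = (1/(fρ)) ∂P/∂x
u_g = −(−2.7×10⁻³)/(4.26×10⁻⁵ × 1.06) = 59.8 m/s;  v_g = (0.99×10⁻³)/(4.26×10⁻⁵ × 1.06) = 21.9 m/s
|V_g| = √(u_g² + v_g²) = 63.6 m/s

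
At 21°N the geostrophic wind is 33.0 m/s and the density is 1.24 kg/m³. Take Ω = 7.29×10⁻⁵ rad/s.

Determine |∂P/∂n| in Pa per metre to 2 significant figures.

2.1×10⁻³ Pa/m

Coriolis parameter at 21°N:
f = 2Ω sin φ = 2 × 7.29×10⁻⁵ × sin 21° = 5.23×10⁻⁵ s⁻¹
Geostrophic balance rearranged: |∂P/∂n| = f ρ V_g
|∂P/∂n| = 5.23×10⁻⁵ × 1.24 × 33.0 = 2.14×10⁻³ Pa/m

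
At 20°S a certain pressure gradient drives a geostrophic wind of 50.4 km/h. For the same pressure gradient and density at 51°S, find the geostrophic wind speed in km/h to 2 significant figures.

With the same pressure gradient and density, V_g ∝ 1/f ∝ 1/sin φ.
V₂ = V₁ · sin φ₁ / sin φ₂ = 50.4 × sin 20° / sin 51°
V₂ = 50.4 × 0.3420/0.7771 = 22 km/h

22 km/h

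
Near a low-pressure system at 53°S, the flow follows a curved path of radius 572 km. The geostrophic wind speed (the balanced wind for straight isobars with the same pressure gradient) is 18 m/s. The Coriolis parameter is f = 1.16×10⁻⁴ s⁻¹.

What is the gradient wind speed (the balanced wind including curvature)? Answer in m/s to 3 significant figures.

Around a low, centrifugal force acts outward with Coriolis, so pressure-gradient force balances both:
(1/ρ)|∂P/∂n| = fV + V²/R  →  V² + fR·V − fR·V_g = 0
With fR = 1.16×10⁻⁴ × 572×10³ m = 66.4 m/s:
V = [−fR + √((fR)² + 4 fR V_g)]/2 = [−66.4 + √(66.4² + 4×66.4×18)]/2 = 14.7 m/s
Subgeostrophic (V < V_g = 18 m/s), as expected around a low.

14.7 m/s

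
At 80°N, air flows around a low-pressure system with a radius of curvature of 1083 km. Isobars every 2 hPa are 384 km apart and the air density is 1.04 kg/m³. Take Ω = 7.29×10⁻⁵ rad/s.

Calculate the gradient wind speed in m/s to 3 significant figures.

Coriolis parameter at 80°N:
f = 2Ω sin φ = 2 × 7.29×10⁻⁵ × sin 80° = 1.44×10⁻⁴ s⁻¹
Pressure gradient: |∂P/∂n| = 200 Pa / 384000 m = 5.21×10⁻⁴ Pa/m
Geostrophic speed: V_g = |∂P/∂n|/(fρ) = 5.21×10⁻⁴/(1.44×10⁻⁴ × 1.04) = 3.49 m/s
Around a low, centrifugal force acts outward with Coriolis, so pressure-gradient force balances both:
(1/ρ)|∂P/∂n| = fV + V²/R  →  V² + fR·V − fR·V_g = 0
With fR = 1.44×10⁻⁴ × 1083×10³ m = 156 m/s:
V = [−fR + √((fR)² + 4 fR V_g)]/2 = [−156 + √(156² + 4×156×3.49)]/2 = 3.41 m/s
Subgeostrophic (V < V_g = 3.49 m/s), as expected around a low.

3.41 m/s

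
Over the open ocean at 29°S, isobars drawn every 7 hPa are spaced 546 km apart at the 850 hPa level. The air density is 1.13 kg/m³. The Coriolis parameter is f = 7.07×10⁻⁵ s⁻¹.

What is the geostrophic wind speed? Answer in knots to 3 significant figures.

Pressure gradient: |∂P/∂n| = 700 Pa / 546000 m = 1.28×10⁻³ Pa/m
Geostrophic balance (pressure-gradient force = Coriolis force):
V_g = (1/(fρ)) |∂P/∂n| = 1.28×10⁻³ / (7.07×10⁻⁵ × 1.13) = 16.0 m/s
Converting: 16.0 m/s × 1.944 = 31.2 knots

31.2 knots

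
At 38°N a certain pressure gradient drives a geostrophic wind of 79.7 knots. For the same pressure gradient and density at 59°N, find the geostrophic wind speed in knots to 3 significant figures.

57.2 knots

With the same pressure gradient and density, V_g ∝ 1/f ∝ 1/sin φ.
V₂ = V₁ · sin φ₁ / sin φ₂ = 79.7 × sin 38° / sin 59°
V₂ = 79.7 × 0.6157/0.8572 = 57.2 knots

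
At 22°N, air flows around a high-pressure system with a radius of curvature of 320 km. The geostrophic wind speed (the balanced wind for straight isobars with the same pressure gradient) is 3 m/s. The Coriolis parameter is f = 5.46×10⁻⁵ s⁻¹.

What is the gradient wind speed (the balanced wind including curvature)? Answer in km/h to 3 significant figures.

13.8 km/h

Around a high, pressure-gradient force acts outward with centrifugal, so Coriolis balances both:
fV = (1/ρ)|∂P/∂n| + V²/R  →  V² − fR·V + fR·V_g = 0
With fR = 5.46×10⁻⁵ × 320×10³ m = 17.5 m/s:
V = [fR − √((fR)² − 4 fR V_g)]/2 = [17.5 − √(17.5² − 4×17.5×3)]/2 = 3.85 m/s
Supergeostrophic (V > V_g = 3 m/s), as expected around a high.
Converting: 3.85 m/s × 3.6 = 13.8 km/h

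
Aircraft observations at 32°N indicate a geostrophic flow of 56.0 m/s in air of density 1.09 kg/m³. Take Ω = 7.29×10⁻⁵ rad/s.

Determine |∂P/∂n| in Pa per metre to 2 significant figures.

4.7×10⁻³ Pa/m

Coriolis parameter at 32°N:
f = 2Ω sin φ = 2 × 7.29×10⁻⁵ × sin 32° = 7.73×10⁻⁵ s⁻¹
Geostrophic balance rearranged: |∂P/∂n| = f ρ V_g
|∂P/∂n| = 7.73×10⁻⁵ × 1.09 × 56.0 = 4.72×10⁻³ Pa/m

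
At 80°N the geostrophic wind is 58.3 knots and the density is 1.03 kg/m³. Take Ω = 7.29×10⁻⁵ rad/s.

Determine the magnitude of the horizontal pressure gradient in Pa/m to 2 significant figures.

Coriolis parameter at 80°N:
f = 2Ω sin φ = 2 × 7.29×10⁻⁵ × sin 80° = 1.44×10⁻⁴ s⁻¹
Wind speed in SI: 58.3 knots = 30.0 m/s
Geostrophic balance rearranged: |∂P/∂n| = f ρ V_g
|∂P/∂n| = 1.44×10⁻⁴ × 1.03 × 30.0 = 4.44×10⁻³ Pa/m

4.4×10⁻³ Pa/m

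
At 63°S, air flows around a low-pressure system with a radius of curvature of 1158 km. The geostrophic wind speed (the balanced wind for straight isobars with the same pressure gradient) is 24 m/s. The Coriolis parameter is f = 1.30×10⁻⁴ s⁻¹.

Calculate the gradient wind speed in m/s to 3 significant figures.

21.1 m/s

Around a low, centrifugal force acts outward with Coriolis, so pressure-gradient force balances both:
(1/ρ)|∂P/∂n| = fV + V²/R  →  V² + fR·V − fR·V_g = 0
With fR = 1.30×10⁻⁴ × 1158×10³ m = 151 m/s:
V = [−fR + √((fR)² + 4 fR V_g)]/2 = [−151 + √(151² + 4×151×24)]/2 = 21.1 m/s
Subgeostrophic (V < V_g = 24 m/s), as expected around a low.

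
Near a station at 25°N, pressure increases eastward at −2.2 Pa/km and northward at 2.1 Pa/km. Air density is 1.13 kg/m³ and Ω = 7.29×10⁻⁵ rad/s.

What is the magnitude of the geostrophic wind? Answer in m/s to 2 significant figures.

44 m/s

Coriolis parameter at 25°N:
f = 2Ω sin φ = 2 × 7.29×10⁻⁵ × sin 25° = 6.16×10⁻⁵ s⁻¹
Component geostrophic relations (x east, y north):
u_g = −(1/(fρ)) ∂P/∂y,  v_g = (1/(fρ)) ∂P/∂x
u_g = −(2.1×10⁻³)/(6.16×10⁻⁵ × 1.13) = −30.2 m/s;  v_g = (−2.2×10⁻³)/(6.16×10⁻⁵ × 1.13) = −31.6 m/s
|V_g| = √(u_g² + v_g²) = 43.7 m/s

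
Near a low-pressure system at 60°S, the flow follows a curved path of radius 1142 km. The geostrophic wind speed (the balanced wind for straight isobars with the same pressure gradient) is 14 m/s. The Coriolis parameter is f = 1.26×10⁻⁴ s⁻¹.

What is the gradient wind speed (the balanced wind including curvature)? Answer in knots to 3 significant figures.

Around a low, centrifugal force acts outward with Coriolis, so pressure-gradient force balances both:
(1/ρ)|∂P/∂n| = fV + V²/R  →  V² + fR·V − fR·V_g = 0
With fR = 1.26×10⁻⁴ × 1142×10³ m = 144 m/s:
V = [−fR + √((fR)² + 4 fR V_g)]/2 = [−144 + √(144² + 4×144×14)]/2 = 12.9 m/s
Subgeostrophic (V < V_g = 14 m/s), as expected around a low.
Converting: 12.9 m/s × 1.944 = 25.0 knots

25.0 knots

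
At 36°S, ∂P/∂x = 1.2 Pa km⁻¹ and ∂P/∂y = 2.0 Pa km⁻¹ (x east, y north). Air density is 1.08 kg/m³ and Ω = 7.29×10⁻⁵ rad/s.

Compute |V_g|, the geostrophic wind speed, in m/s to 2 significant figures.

25 m/s

Coriolis parameter at 36°S:
f = 2Ω sin φ = 2 × 7.29×10⁻⁵ × sin 36° = 8.57×10⁻⁵ s⁻¹
In the Southern Hemisphere f is negative: f = −8.57×10⁻⁵ s⁻¹.
Component geostrophic relations (x east, y north):
u_g = −(1/(fρ)) ∂P/∂y,  v_g = (1/(fρ)) ∂P/∂x
u_g = −(2.0×10⁻³)/(−8.57×10⁻⁵ × 1.08) = 21.6 m/s;  v_g = (1.2×10⁻³)/(−8.57×10⁻⁵ × 1.08) = −13.0 m/s
|V_g| = √(u_g² + v_g²) = 25.2 m/s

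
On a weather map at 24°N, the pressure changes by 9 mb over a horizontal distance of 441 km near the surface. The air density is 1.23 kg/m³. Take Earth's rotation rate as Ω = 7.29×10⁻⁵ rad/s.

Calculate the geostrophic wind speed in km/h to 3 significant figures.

101 km/h

Coriolis parameter at 24°N:
f = 2Ω sin φ = 2 × 7.29×10⁻⁵ × sin 24° = 5.93×10⁻⁵ s⁻¹
Pressure gradient: |∂P/∂n| = 900 Pa / 441000 m = 2.04×10⁻³ Pa/m
Geostrophic balance (pressure-gradient force = Coriolis force):
V_g = (1/(fρ)) |∂P/∂n| = 2.04×10⁻³ / (5.93×10⁻⁵ × 1.23) = 28.0 m/s
Converting: 28.0 m/s × 3.6 = 101 km/h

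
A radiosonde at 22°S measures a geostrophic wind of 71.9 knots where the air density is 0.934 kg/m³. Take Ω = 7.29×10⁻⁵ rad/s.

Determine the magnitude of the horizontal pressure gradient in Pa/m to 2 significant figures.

Coriolis parameter at 22°S:
f = 2Ω sin φ = 2 × 7.29×10⁻⁵ × sin 22° = 5.46×10⁻⁵ s⁻¹
Wind speed in SI: 71.9 knots = 37.0 m/s
Geostrophic balance rearranged: |∂P/∂n| = f ρ V_g
|∂P/∂n| = 5.46×10⁻⁵ × 0.934 × 37.0 = 1.89×10⁻³ Pa/m

1.9×10⁻³ Pa/m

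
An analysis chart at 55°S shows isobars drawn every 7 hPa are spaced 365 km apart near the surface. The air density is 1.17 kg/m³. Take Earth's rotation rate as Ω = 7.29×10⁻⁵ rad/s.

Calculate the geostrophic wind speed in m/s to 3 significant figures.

13.7 m/s

Coriolis parameter at 55°S:
f = 2Ω sin φ = 2 × 7.29×10⁻⁵ × sin 55° = 1.19×10⁻⁴ s⁻¹
Pressure gradient: |∂P/∂n| = 700 Pa / 365000 m = 1.92×10⁻³ Pa/m
Geostrophic balance (pressure-gradient force = Coriolis force):
V_g = (1/(fρ)) |∂P/∂n| = 1.92×10⁻³ / (1.19×10⁻⁴ × 1.17) = 13.7 m/s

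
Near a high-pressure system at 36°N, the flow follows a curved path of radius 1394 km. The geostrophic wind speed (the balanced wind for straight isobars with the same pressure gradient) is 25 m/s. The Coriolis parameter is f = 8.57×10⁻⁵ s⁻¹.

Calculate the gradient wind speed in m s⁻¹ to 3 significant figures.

Around a high, pressure-gradient force acts outward with centrifugal, so Coriolis balances both:
fV = (1/ρ)|∂P/∂n| + V²/R  →  V² − fR·V + fR·V_g = 0
With fR = 8.57×10⁻⁵ × 1394×10³ m = 119 m/s:
V = [fR − √((fR)² − 4 fR V_g)]/2 = [119 − √(119² − 4×119×25)]/2 = 35.6 m/s
Supergeostrophic (V > V_g = 25 m/s), as expected around a high.

35.6 m s⁻¹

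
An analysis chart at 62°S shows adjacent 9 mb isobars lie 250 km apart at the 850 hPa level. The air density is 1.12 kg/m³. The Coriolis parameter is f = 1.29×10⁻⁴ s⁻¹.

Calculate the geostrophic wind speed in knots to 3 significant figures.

Pressure gradient: |∂P/∂n| = 900 Pa / 250000 m = 3.60×10⁻³ Pa/m
Geostrophic balance (pressure-gradient force = Coriolis force):
V_g = (1/(fρ)) |∂P/∂n| = 3.60×10⁻³ / (1.29×10⁻⁴ × 1.12) = 24.9 m/s
Converting: 24.9 m/s × 1.944 = 48.4 knots

48.4 knots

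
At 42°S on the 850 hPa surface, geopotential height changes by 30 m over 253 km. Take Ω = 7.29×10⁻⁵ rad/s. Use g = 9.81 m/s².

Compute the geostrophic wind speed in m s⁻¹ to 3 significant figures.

11.9 m s⁻¹

Coriolis parameter at 42°S:
f = 2Ω sin φ = 2 × 7.29×10⁻⁵ × sin 42° = 9.76×10⁻⁵ s⁻¹
Height gradient: |∂Z/∂n| = 30 m / 253000 m = 1.19×10⁻⁴
On a pressure surface, geostrophic balance gives V_g = (g/f)|∂Z/∂n|:
V_g = 9.81 × 1.19×10⁻⁴ / 9.76×10⁻⁵ = 11.9 m/s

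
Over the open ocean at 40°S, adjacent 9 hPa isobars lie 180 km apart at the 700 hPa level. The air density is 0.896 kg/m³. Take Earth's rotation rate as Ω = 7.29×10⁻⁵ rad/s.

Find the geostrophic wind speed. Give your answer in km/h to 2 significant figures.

Coriolis parameter at 40°S:
f = 2Ω sin φ = 2 × 7.29×10⁻⁵ × sin 40° = 9.37×10⁻⁵ s⁻¹
Pressure gradient: |∂P/∂n| = 900 Pa / 180000 m = 5.00×10⁻³ Pa/m
Geostrophic balance (pressure-gradient force = Coriolis force):
V_g = (1/(fρ)) |∂P/∂n| = 5.00×10⁻³ / (9.37×10⁻⁵ × 0.896) = 59.5 m/s
Converting: 59.5 m/s × 3.6 = 210 km/h

210 km/h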